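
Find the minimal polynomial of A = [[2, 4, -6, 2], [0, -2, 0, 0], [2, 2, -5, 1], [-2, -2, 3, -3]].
The characteristic polynomial factors as (x + 2)^4. The minimal polynomial is ∏(x - λ)^{k_λ} where k_λ is the size of the largest Jordan block at λ.

For λ = -2: rank(A + 2I) = 1, and the largest Jordan block has size 2 (the smallest k with rank((A + 2I)^k) = rank((A + 2I)^(k+1))).

So m_A(x) = (x + 2)^2.

m_A(x) = (x + 2)^2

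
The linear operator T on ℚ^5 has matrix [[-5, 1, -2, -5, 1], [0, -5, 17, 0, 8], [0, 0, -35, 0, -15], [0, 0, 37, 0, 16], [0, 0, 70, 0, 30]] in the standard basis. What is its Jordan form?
The characteristic polynomial is det(xI - A) = x^2(x + 5)^3, so the eigenvalues are -5 (algebraic multiplicity 3), 0 (algebraic multiplicity 2).

For λ = -5: rank(A + 5I) = 4, rank((A + 5I)^2) = 3, rank((A + 5I)^3) = 2. The eigenspace has dimension 5 - 4 = 1, so there is 1 Jordan block; the rank sequence gives block sizes [3].

For λ = 0: rank(A) = 4, rank(A^2) = 3. The eigenspace has dimension 5 - 4 = 1, so there is 1 Jordan block; the rank sequence gives block sizes [2].

Assembling the blocks gives the Jordan form J above.

J = [[-5, 1, 0, 0, 0], [0, -5, 1, 0, 0], [0, 0, -5, 0, 0], [0, 0, 0, 0, 1], [0, 0, 0, 0, 0]]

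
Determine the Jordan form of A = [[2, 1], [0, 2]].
The characteristic polynomial is det(xI - A) = (x - 2)^2, so the eigenvalues are 2 (algebraic multiplicity 2).

For λ = 2: rank(A - 2I) = 1, rank((A - 2I)^2) = 0. The eigenspace has dimension 2 - 1 = 1, so there is 1 Jordan block; the rank sequence gives block sizes [2].

Assembling the blocks gives the Jordan form J above.

J = [[2, 1], [0, 2]]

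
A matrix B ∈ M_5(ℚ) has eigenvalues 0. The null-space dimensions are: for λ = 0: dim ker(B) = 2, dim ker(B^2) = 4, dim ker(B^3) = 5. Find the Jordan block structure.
λ = 0: successive nullity increments [2, 2, 1] count blocks of size ≥ k; block sizes are [3, 2].

Jordan blocks: (0, 3), (0, 2)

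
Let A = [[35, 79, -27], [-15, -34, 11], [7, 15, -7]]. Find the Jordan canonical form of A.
The characteristic polynomial is det(xI - A) = (x + 2)^3, so the eigenvalues are -2 (algebraic multiplicity 3).

For λ = -2: rank(A + 2I) = 2, rank((A + 2I)^2) = 1, rank((A + 2I)^3) = 0. The eigenspace has dimension 3 - 2 = 1, so there is 1 Jordan block; the rank sequence gives block sizes [3].

Assembling the blocks gives the Jordan form J above.

J = [[-2, 1, 0], [0, -2, 1], [0, 0, -2]]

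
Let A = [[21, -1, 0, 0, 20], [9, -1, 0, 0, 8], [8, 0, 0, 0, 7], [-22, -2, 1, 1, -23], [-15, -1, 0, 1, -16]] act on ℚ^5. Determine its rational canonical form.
The invariant factors of A (the non-unit diagonal entries of the Smith normal form of xI - A over ℚ[x]) are (x - 3)(x - 2)^2(x + 1)^2, each dividing the next. The characteristic polynomial is their product, (x - 3)(x - 2)^2(x + 1)^2.

The rational canonical form is the block-diagonal matrix of companion matrices C(f_i):
R = [[0, 0, 0, 0, 12], [1, 0, 0, 0, 8], [0, 1, 0, 0, -13], [0, 0, 1, 0, -3], [0, 0, 0, 1, 5]].

R = [[0, 0, 0, 0, 12], [1, 0, 0, 0, 8], [0, 1, 0, 0, -13], [0, 0, 1, 0, -3], [0, 0, 0, 1, 5]]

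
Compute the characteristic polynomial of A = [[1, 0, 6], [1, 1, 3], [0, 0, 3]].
xI - A = [[x - 1, 0, -6], [-1, x - 1, -3], [0, 0, x - 3]].

Expanding det(xI - A) along the first row:
det(xI - A) = + (x - 1)·det([[x - 1, -3], [0, x - 3]]) - (0)·det([[-1, -3], [0, x - 3]]) + (-6)·det([[-1, x - 1], [0, 0]]).

Evaluating gives χ_A(x) = x^3 - 5x^2 + 7x - 3 = (x - 3)(x - 1)^2.

χ_A(x) = (x - 3)(x - 1)^2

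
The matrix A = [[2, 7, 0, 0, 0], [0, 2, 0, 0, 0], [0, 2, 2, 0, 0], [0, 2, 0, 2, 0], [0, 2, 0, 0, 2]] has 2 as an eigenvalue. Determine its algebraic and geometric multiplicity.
algebraic multiplicity 5, geometric multiplicity 4

The characteristic polynomial is (x - 2)^5, so the factor x - 2 appears with exponent 5: the algebraic multiplicity is 5.

rank(A - 2I) = 1, so the eigenspace has dimension 5 - 1 = 4: the geometric multiplicity is 4.

Since 4 < 5, A is not diagonalizable.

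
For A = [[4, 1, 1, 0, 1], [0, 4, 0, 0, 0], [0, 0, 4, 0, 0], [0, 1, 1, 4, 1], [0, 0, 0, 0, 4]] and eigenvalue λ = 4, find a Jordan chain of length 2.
We seek v_1 ∈ ker((A - 4I)^2) \ ker(A - 4I), then set v_{i+1} = (A - 4I) v_i.

One such chain is v_1 = [[0, 1, 0, 0, 0]]^T, v_2 = [[1, 0, 0, 1, 0]]^T. Check: (A - 4I) v_2 = [[0, 0, 0, 0, 0]]^T = 0.

v_1 = [[0, 1, 0, 0, 0]]^T, v_2 = [[1, 0, 0, 1, 0]]^T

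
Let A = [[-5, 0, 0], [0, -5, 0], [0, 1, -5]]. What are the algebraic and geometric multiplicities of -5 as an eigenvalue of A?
algebraic multiplicity 3, geometric multiplicity 2

The characteristic polynomial is (x + 5)^3, so the factor x + 5 appears with exponent 3: the algebraic multiplicity is 3.

rank(A + 5I) = 1, so the eigenspace has dimension 3 - 1 = 2: the geometric multiplicity is 2.

Since 2 < 3, A is not diagonalizable.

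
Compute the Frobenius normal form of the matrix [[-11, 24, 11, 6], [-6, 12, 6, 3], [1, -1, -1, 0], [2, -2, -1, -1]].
The invariant factors of A (the non-unit diagonal entries of the Smith normal form of xI - A over ℚ[x]) are (x + 1)(x^3 - 3), each dividing the next. The characteristic polynomial is their product, (x + 1)(x^3 - 3).

The rational canonical form is the block-diagonal matrix of companion matrices C(f_i):
R = [[0, 0, 0, 3], [1, 0, 0, 3], [0, 1, 0, 0], [0, 0, 1, -1]].

Note the characteristic polynomial does not split into linear factors over ℚ, so A has no Jordan form over ℚ; the rational canonical form exists over any field.

R = [[0, 0, 0, 3], [1, 0, 0, 3], [0, 1, 0, 0], [0, 0, 1, -1]]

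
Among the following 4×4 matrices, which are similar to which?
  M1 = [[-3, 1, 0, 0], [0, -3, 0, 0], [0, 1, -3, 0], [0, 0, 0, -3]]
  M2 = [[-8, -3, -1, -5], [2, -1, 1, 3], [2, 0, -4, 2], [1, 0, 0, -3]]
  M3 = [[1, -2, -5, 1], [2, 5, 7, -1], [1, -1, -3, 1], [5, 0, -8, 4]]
3 classes: {M1}, {M2}, {M3}

Characteristic polynomials: χ_{M1} = (x + 3)^4, χ_{M2} = (x + 4)^4, χ_{M3} = (x - 2)^3(x - 1).

{M1}: invariant factors x + 3, x + 3, (x + 3)^2.

{M2}: invariant factors x + 4, (x + 4)^3.

{M3}: invariant factors (x - 2)^3(x - 1).

Matrices are similar if and only if their invariant-factor lists agree; the partition into similarity classes is {M1}, {M2}, {M3}.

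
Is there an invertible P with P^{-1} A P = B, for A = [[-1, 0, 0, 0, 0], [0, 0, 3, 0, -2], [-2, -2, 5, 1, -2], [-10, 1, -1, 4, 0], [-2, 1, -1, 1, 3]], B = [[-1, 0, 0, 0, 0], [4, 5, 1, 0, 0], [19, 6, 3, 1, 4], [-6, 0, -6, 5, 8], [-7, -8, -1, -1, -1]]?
Yes.

Two matrices over a field are similar if and only if they have the same invariant factors.

Both A and B have characteristic polynomial (x - 3)^4(x + 1) and minimal polynomial (x - 3)^3(x + 1). Computing further, both have invariant factors x - 3, (x - 3)^3(x + 1). Hence A and B are similar.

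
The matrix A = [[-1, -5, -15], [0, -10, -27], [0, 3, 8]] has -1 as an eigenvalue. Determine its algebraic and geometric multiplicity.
The characteristic polynomial is (x + 1)^3, so the factor x + 1 appears with exponent 3: the algebraic multiplicity is 3.

rank(A + I) = 1, so the eigenspace has dimension 3 - 1 = 2: the geometric multiplicity is 2.

Since 2 < 3, A is not diagonalizable.

algebraic multiplicity 3, geometric multiplicity 2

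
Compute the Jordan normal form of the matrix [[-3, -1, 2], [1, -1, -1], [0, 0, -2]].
J = [[-2, 1, 0], [0, -2, 1], [0, 0, -2]]

The characteristic polynomial is det(xI - A) = (x + 2)^3, so the eigenvalues are -2 (algebraic multiplicity 3).

For λ = -2: rank(A + 2I) = 2, rank((A + 2I)^2) = 1, rank((A + 2I)^3) = 0. The eigenspace has dimension 3 - 2 = 1, so there is 1 Jordan block; the rank sequence gives block sizes [3].

Assembling the blocks gives the Jordan form J above.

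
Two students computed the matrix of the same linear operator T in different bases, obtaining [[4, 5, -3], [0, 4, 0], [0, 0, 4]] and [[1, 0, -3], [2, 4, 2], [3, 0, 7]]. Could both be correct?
Yes.

Two matrices over a field are similar if and only if they have the same invariant factors.

Both A and B have characteristic polynomial (x - 4)^3 and minimal polynomial (x - 4)^2. Computing further, both have invariant factors x - 4, (x - 4)^2. Hence A and B are similar.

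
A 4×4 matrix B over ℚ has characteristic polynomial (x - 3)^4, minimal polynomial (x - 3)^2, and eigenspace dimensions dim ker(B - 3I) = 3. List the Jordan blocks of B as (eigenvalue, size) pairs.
λ = 3: algebraic multiplicity 4 (exponent in χ_B), largest block size 2 (exponent in m_B), 3 blocks (geometric multiplicity). These force block sizes [2, 1, 1].

Jordan blocks: (3, 2), (3, 1), (3, 1)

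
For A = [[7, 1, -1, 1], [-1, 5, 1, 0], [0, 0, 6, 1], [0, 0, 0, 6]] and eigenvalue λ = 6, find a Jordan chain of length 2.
We seek v_1 ∈ ker((A - 6I)^2) \ ker(A - 6I), then set v_{i+1} = (A - 6I) v_i.

One such chain is v_1 = [[-1, 3, 1, 0]]^T, v_2 = [[1, -1, 0, 0]]^T. Check: (A - 6I) v_2 = [[0, 0, 0, 0]]^T = 0.

v_1 = [[-1, 3, 1, 0]]^T, v_2 = [[1, -1, 0, 0]]^T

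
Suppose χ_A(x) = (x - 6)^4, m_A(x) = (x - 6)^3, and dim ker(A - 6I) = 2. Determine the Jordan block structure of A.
λ = 6: algebraic multiplicity 4 (exponent in χ_A), largest block size 3 (exponent in m_A), 2 blocks (geometric multiplicity). These force block sizes [3, 1].

Jordan blocks: (6, 3), (6, 1)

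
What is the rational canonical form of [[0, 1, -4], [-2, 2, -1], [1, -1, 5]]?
R = [[0, 0, 9], [1, 0, -15], [0, 1, 7]]

The invariant factors of A (the non-unit diagonal entries of the Smith normal form of xI - A over ℚ[x]) are (x - 3)^2(x - 1), each dividing the next. The characteristic polynomial is their product, (x - 3)^2(x - 1).

The rational canonical form is the block-diagonal matrix of companion matrices C(f_i):
R = [[0, 0, 9], [1, 0, -15], [0, 1, 7]].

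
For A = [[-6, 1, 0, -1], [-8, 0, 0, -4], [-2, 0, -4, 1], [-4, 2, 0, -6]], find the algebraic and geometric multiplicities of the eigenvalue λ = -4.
The characteristic polynomial is (x + 4)^4, so the factor x + 4 appears with exponent 4: the algebraic multiplicity is 4.

rank(A + 4I) = 2, so the eigenspace has dimension 4 - 2 = 2: the geometric multiplicity is 2.

Since 2 < 4, A is not diagonalizable.

algebraic multiplicity 4, geometric multiplicity 2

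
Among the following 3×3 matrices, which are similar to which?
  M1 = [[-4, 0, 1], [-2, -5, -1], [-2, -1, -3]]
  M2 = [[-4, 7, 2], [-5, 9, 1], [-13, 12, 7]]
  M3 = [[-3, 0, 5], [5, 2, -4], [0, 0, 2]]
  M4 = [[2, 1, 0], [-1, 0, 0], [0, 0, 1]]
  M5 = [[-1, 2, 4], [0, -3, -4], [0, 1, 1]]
5 classes: {M1}, {M2}, {M3}, {M4}, {M5}

Characteristic polynomials: χ_{M1} = (x + 4)^3, χ_{M2} = (x - 4)^3, χ_{M3} = (x - 2)^2(x + 3), χ_{M4} = (x - 1)^3, χ_{M5} = (x + 1)^3.

{M1}: invariant factors (x + 4)^3.

{M2}: invariant factors (x - 4)^3.

{M3}: invariant factors (x - 2)^2(x + 3).

{M4}: invariant factors x - 1, (x - 1)^2.

{M5}: invariant factors x + 1, (x + 1)^2.

Matrices are similar if and only if their invariant-factor lists agree; the partition into similarity classes is {M1}, {M2}, {M3}, {M4}, {M5}.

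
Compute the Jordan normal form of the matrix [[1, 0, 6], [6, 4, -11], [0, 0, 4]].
J = [[1, 0, 0], [0, 4, 1], [0, 0, 4]]

The characteristic polynomial is det(xI - A) = (x - 4)^2(x - 1), so the eigenvalues are 1 (algebraic multiplicity 1), 4 (algebraic multiplicity 2).

For λ = 1: algebraic multiplicity 1 gives one 1×1 block.

For λ = 4: rank(A - 4I) = 2, rank((A - 4I)^2) = 1. The eigenspace has dimension 3 - 2 = 1, so there is 1 Jordan block; the rank sequence gives block sizes [2].

Assembling the blocks gives the Jordan form J above.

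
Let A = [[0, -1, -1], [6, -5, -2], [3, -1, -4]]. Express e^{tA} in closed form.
e^{tA} = [[(3*t + 1)*e^{-3*t}, -t*e^{-3*t}, -t*e^{-3*t}], [6*t*e^{-3*t}, (1 - 2*t)*e^{-3*t}, -2*t*e^{-3*t}], [3*t*e^{-3*t}, -t*e^{-3*t}, (1 - t)*e^{-3*t}]]

A has Jordan form J = [[-3, 1, 0], [0, -3, 0], [0, 0, -3]] with A = PJP^{-1}, so e^{tA} = P e^{tJ} P^{-1}.

For a Jordan block J_k(λ), e^{tJ_k(λ)} = e^{λt} · (I + tN + t^2 N^2/2! + ... + t^{k-1} N^{k-1}/(k-1)!) where N is the nilpotent superdiagonal part.

Assembling the blocks and conjugating back gives the entries of e^{tA} as shown above.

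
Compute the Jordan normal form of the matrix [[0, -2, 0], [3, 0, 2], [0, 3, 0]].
The characteristic polynomial is det(xI - A) = x^3, so the eigenvalues are 0 (algebraic multiplicity 3).

For λ = 0: rank(A) = 2, rank(A^2) = 1, rank(A^3) = 0. The eigenspace has dimension 3 - 2 = 1, so there is 1 Jordan block; the rank sequence gives block sizes [3].

Assembling the blocks gives the Jordan form J above.

J = [[0, 1, 0], [0, 0, 1], [0, 0, 0]]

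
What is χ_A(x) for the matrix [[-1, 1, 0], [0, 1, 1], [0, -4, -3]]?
xI - A = [[x + 1, -1, 0], [0, x - 1, -1], [0, 4, x + 3]].

Expanding det(xI - A) along the first row:
det(xI - A) = + (x + 1)·det([[x - 1, -1], [4, x + 3]]) - (-1)·det([[0, -1], [0, x + 3]]) + (0)·det([[0, x - 1], [0, 4]]).

Evaluating gives χ_A(x) = x^3 + 3x^2 + 3x + 1 = (x + 1)^3.

χ_A(x) = (x + 1)^3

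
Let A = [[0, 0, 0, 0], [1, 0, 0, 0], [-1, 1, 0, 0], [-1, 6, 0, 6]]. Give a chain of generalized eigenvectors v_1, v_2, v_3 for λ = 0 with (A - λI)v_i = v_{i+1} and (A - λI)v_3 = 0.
v_1 = [[1, 1, 2, -1]]^T, v_2 = [[0, 1, 0, -1]]^T, v_3 = [[0, 0, 1, 0]]^T

We seek v_1 ∈ ker(A^3) \ ker(A^2), then set v_{i+1} = A v_i.

One such chain is v_1 = [[1, 1, 2, -1]]^T, v_2 = [[0, 1, 0, -1]]^T, v_3 = [[0, 0, 1, 0]]^T. Check: A v_3 = [[0, 0, 0, 0]]^T = 0.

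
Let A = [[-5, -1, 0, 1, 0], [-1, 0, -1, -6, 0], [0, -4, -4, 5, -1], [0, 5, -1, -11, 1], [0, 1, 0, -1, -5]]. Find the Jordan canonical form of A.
The characteristic polynomial is det(xI - A) = (x + 5)^5, so the eigenvalues are -5 (algebraic multiplicity 5).

For λ = -5: rank(A + 5I) = 3, rank((A + 5I)^2) = 1, rank((A + 5I)^3) = 0. The eigenspace has dimension 5 - 3 = 2, so there are 2 Jordan blocks; the rank sequence gives block sizes [3, 2].

Assembling the blocks gives the Jordan form J above.

J = [[-5, 1, 0, 0, 0], [0, -5, 1, 0, 0], [0, 0, -5, 0, 0], [0, 0, 0, -5, 1], [0, 0, 0, 0, -5]]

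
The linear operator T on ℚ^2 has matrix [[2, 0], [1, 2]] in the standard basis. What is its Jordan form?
J = [[2, 1], [0, 2]]

The characteristic polynomial is det(xI - A) = (x - 2)^2, so the eigenvalues are 2 (algebraic multiplicity 2).

For λ = 2: rank(A - 2I) = 1, rank((A - 2I)^2) = 0. The eigenspace has dimension 2 - 1 = 1, so there is 1 Jordan block; the rank sequence gives block sizes [2].

Assembling the blocks gives the Jordan form J above.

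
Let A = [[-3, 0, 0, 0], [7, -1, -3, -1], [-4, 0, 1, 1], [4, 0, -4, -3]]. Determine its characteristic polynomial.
xI - A = [[x + 3, 0, 0, 0], [-7, x + 1, 3, 1], [4, 0, x - 1, -1], [-4, 0, 4, x + 3]].

Expanding det(xI - A) along the first row:
det(xI - A) = + (x + 3)·det([[x + 1, 3, 1], [0, x - 1, -1], [0, 4, x + 3]]) - (0)·det([[-7, 3, 1], [4, x - 1, -1], [-4, 4, x + 3]]) + (0)·det([[-7, x + 1, 1], [4, 0, -1], [-4, 0, x + 3]]) - (0)·det([[-7, x + 1, 3], [4, 0, x - 1], [-4, 0, 4]]).

Evaluating gives χ_A(x) = x^4 + 6x^3 + 12x^2 + 10x + 3 = (x + 1)^3(x + 3).

χ_A(x) = (x + 1)^3(x + 3)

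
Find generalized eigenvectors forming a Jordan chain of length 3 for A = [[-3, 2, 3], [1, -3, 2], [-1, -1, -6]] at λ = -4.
v_1 = [[-2, 0, 1]]^T, v_2 = [[1, 0, 0]]^T, v_3 = [[1, 1, -1]]^T

We seek v_1 ∈ ker((A + 4I)^3) \ ker((A + 4I)^2), then set v_{i+1} = (A + 4I) v_i.

One such chain is v_1 = [[-2, 0, 1]]^T, v_2 = [[1, 0, 0]]^T, v_3 = [[1, 1, -1]]^T. Check: (A + 4I) v_3 = [[0, 0, 0]]^T = 0.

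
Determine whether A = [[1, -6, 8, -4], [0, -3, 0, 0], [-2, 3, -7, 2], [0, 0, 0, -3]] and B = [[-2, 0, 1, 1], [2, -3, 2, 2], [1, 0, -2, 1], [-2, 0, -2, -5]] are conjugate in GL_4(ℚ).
Two matrices over a field are similar if and only if they have the same invariant factors.

Both A and B have characteristic polynomial (x + 3)^4 and minimal polynomial (x + 3)^2. Computing further, both have invariant factors x + 3, x + 3, (x + 3)^2. Hence A and B are similar.

Yes.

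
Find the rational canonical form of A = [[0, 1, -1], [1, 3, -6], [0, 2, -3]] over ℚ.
R = [[0, 0, 1], [1, 0, -2], [0, 1, 0]]

The invariant factors of A (the non-unit diagonal entries of the Smith normal form of xI - A over ℚ[x]) are x^3 + 2x - 1, each dividing the next. The characteristic polynomial is their product, x^3 + 2x - 1.

The rational canonical form is the block-diagonal matrix of companion matrices C(f_i):
R = [[0, 0, 1], [1, 0, -2], [0, 1, 0]].

Note the characteristic polynomial does not split into linear factors over ℚ, so A has no Jordan form over ℚ; the rational canonical form exists over any field.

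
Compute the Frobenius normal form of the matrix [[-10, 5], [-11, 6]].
The invariant factors of A (the non-unit diagonal entries of the Smith normal form of xI - A over ℚ[x]) are (x - 1)(x + 5), each dividing the next. The characteristic polynomial is their product, (x - 1)(x + 5).

The rational canonical form is the block-diagonal matrix of companion matrices C(f_i):
R = [[0, 5], [1, -4]].

R = [[0, 5], [1, -4]]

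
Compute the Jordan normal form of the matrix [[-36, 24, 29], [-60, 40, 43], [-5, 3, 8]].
J = [[4, 1, 0], [0, 4, 1], [0, 0, 4]]

The characteristic polynomial is det(xI - A) = (x - 4)^3, so the eigenvalues are 4 (algebraic multiplicity 3).

For λ = 4: rank(A - 4I) = 2, rank((A - 4I)^2) = 1, rank((A - 4I)^3) = 0. The eigenspace has dimension 3 - 2 = 1, so there is 1 Jordan block; the rank sequence gives block sizes [3].

Assembling the blocks gives the Jordan form J above.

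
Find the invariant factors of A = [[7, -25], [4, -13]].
The Jordan structure of A has elementary divisors (x + 3)^2. Arranging the block sizes at each eigenvalue in decreasing order and taking row products gives the invariant factors.

Invariant factors (smallest first, each dividing the next): (x + 3)^2.

Check: the last factor (x + 3)^2 is the minimal polynomial, and the product (x + 3)^2 is the characteristic polynomial.

(x + 3)^2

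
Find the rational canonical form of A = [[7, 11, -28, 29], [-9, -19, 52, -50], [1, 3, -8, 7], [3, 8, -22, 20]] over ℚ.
R = [[0, 0, 0, 0], [1, 0, 0, 5], [0, 1, 0, -1], [0, 0, 1, 0]]

The invariant factors of A (the non-unit diagonal entries of the Smith normal form of xI - A over ℚ[x]) are x(x^3 + x - 5), each dividing the next. The characteristic polynomial is their product, x(x^3 + x - 5).

The rational canonical form is the block-diagonal matrix of companion matrices C(f_i):
R = [[0, 0, 0, 0], [1, 0, 0, 5], [0, 1, 0, -1], [0, 0, 1, 0]].

Note the characteristic polynomial does not split into linear factors over ℚ, so A has no Jordan form over ℚ; the rational canonical form exists over any field.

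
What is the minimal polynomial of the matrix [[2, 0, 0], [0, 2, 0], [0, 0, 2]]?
The characteristic polynomial factors as (x - 2)^3. The minimal polynomial is ∏(x - λ)^{k_λ} where k_λ is the size of the largest Jordan block at λ.

For λ = 2: rank(A - 2I) = 0, and the largest Jordan block has size 1 (the smallest k with rank((A - 2I)^k) = rank((A - 2I)^(k+1))).

So m_A(x) = x - 2.

m_A(x) = x - 2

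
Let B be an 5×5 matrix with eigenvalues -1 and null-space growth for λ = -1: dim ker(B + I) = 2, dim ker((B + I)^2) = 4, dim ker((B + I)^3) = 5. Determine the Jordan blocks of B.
Jordan blocks: (-1, 3), (-1, 2)

λ = -1: successive nullity increments [2, 2, 1] count blocks of size ≥ k; block sizes are [3, 2].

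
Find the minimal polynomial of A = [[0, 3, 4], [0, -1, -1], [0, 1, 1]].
The characteristic polynomial factors as x^3. The minimal polynomial is ∏(x - λ)^{k_λ} where k_λ is the size of the largest Jordan block at λ.

For λ = 0: rank(A) = 2, and the largest Jordan block has size 3 (the smallest k with rank(A^k) = rank(A^(k+1))).

So m_A(x) = x^3.

m_A(x) = x^3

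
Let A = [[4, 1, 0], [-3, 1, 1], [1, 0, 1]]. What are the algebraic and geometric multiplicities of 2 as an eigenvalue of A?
algebraic multiplicity 3, geometric multiplicity 1

The characteristic polynomial is (x - 2)^3, so the factor x - 2 appears with exponent 3: the algebraic multiplicity is 3.

rank(A - 2I) = 2, so the eigenspace has dimension 3 - 2 = 1: the geometric multiplicity is 1.

Since 1 < 3, A is not diagonalizable.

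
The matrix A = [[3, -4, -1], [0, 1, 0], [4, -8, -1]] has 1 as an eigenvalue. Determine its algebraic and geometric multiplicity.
The characteristic polynomial is (x - 1)^3, so the factor x - 1 appears with exponent 3: the algebraic multiplicity is 3.

rank(A - I) = 1, so the eigenspace has dimension 3 - 1 = 2: the geometric multiplicity is 2.

Since 2 < 3, A is not diagonalizable.

algebraic multiplicity 3, geometric multiplicity 2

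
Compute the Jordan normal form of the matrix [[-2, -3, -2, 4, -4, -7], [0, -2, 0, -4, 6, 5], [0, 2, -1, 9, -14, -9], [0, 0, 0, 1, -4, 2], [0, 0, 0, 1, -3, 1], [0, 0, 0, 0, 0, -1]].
The characteristic polynomial is det(xI - A) = (x + 1)^4(x + 2)^2, so the eigenvalues are -2 (algebraic multiplicity 2), -1 (algebraic multiplicity 4).

For λ = -2: rank(A + 2I) = 5, rank((A + 2I)^2) = 4. The eigenspace has dimension 6 - 5 = 1, so there is 1 Jordan block; the rank sequence gives block sizes [2].

For λ = -1: rank(A + I) = 3, rank((A + I)^2) = 2. The eigenspace has dimension 6 - 3 = 3, so there are 3 Jordan blocks; the rank sequence gives block sizes [2, 1, 1].

Assembling the blocks gives the Jordan form J above.

J = [[-2, 1, 0, 0, 0, 0], [0, -2, 0, 0, 0, 0], [0, 0, -1, 1, 0, 0], [0, 0, 0, -1, 0, 0], [0, 0, 0, 0, -1, 0], [0, 0, 0, 0, 0, -1]]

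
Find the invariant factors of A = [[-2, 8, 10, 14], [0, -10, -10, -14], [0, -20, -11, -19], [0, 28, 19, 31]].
x + 2, (x - 6)^2(x + 2)

The Jordan structure of A has elementary divisors (x + 2), (x + 2), (x - 6)^2. Arranging the block sizes at each eigenvalue in decreasing order and taking row products gives the invariant factors.

Invariant factors (smallest first, each dividing the next): x + 2, (x - 6)^2(x + 2).

Check: the last factor (x - 6)^2(x + 2) is the minimal polynomial, and the product (x - 6)^2(x + 2)^2 is the characteristic polynomial.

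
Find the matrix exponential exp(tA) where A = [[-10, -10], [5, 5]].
e^{tA} = [[-1 + 2*e^{-5*t}, -2 + 2*e^{-5*t}], [1 - e^{-5*t}, 2 - e^{-5*t}]]

A has Jordan form J = [[-5, 0], [0, 0]] with A = PJP^{-1}, so e^{tA} = P e^{tJ} P^{-1}.

For a Jordan block J_k(λ), e^{tJ_k(λ)} = e^{λt} · (I + tN + t^2 N^2/2! + ... + t^{k-1} N^{k-1}/(k-1)!) where N is the nilpotent superdiagonal part.

Assembling the blocks and conjugating back gives the entries of e^{tA} as shown above.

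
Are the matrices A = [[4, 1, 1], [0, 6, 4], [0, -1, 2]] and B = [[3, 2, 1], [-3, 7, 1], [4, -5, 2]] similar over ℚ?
Yes.

Two matrices over a field are similar if and only if they have the same invariant factors.

Both A and B have characteristic polynomial (x - 4)^3 and minimal polynomial (x - 4)^3. Computing further, both have invariant factors (x - 4)^3. Hence A and B are similar.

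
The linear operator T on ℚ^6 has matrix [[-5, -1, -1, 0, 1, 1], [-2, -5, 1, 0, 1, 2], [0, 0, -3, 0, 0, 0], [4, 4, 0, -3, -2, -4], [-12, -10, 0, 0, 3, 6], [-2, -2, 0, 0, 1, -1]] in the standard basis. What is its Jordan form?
The characteristic polynomial is det(xI - A) = (x + 1)^2(x + 3)^4, so the eigenvalues are -3 (algebraic multiplicity 4), -1 (algebraic multiplicity 2).

For λ = -3: rank(A + 3I) = 4, rank((A + 3I)^2) = 3, rank((A + 3I)^3) = 2. The eigenspace has dimension 6 - 4 = 2, so there are 2 Jordan blocks; the rank sequence gives block sizes [3, 1].

For λ = -1: rank(A + I) = 5, rank((A + I)^2) = 4. The eigenspace has dimension 6 - 5 = 1, so there is 1 Jordan block; the rank sequence gives block sizes [2].

Assembling the blocks gives the Jordan form J above.

J = [[-3, 1, 0, 0, 0, 0], [0, -3, 1, 0, 0, 0], [0, 0, -3, 0, 0, 0], [0, 0, 0, -3, 0, 0], [0, 0, 0, 0, -1, 1], [0, 0, 0, 0, 0, -1]]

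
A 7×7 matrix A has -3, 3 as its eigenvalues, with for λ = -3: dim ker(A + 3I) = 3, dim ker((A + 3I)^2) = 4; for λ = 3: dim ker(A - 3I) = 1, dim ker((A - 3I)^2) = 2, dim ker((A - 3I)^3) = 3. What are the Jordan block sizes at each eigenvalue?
Jordan blocks: (-3, 2), (-3, 1), (-3, 1), (3, 3)

λ = -3: successive nullity increments [3, 1] count blocks of size ≥ k; block sizes are [2, 1, 1].
λ = 3: successive nullity increments [1, 1, 1] count blocks of size ≥ k; block sizes are [3].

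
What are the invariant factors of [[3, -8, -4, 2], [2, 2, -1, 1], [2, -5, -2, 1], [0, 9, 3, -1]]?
(x - 1)^3(x + 1)

The Jordan structure of A has elementary divisors (x + 1), (x - 1)^3. Arranging the block sizes at each eigenvalue in decreasing order and taking row products gives the invariant factors.

Invariant factors (smallest first, each dividing the next): (x - 1)^3(x + 1).

Check: the last factor (x - 1)^3(x + 1) is the minimal polynomial, and the product (x - 1)^3(x + 1) is the characteristic polynomial.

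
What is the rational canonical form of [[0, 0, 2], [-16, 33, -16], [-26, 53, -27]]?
R = [[0, 0, 20], [1, 0, -9], [0, 1, 6]]

The invariant factors of A (the non-unit diagonal entries of the Smith normal form of xI - A over ℚ[x]) are (x - 5)(x^2 - x + 4), each dividing the next. The characteristic polynomial is their product, (x - 5)(x^2 - x + 4).

The rational canonical form is the block-diagonal matrix of companion matrices C(f_i):
R = [[0, 0, 20], [1, 0, -9], [0, 1, 6]].

Note the characteristic polynomial does not split into linear factors over ℚ, so A has no Jordan form over ℚ; the rational canonical form exists over any field.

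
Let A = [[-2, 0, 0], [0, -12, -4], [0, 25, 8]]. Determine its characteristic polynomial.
χ_A(x) = (x + 2)^3

xI - A = [[x + 2, 0, 0], [0, x + 12, 4], [0, -25, x - 8]].

Expanding det(xI - A) along the first row:
det(xI - A) = + (x + 2)·det([[x + 12, 4], [-25, x - 8]]) - (0)·det([[0, 4], [0, x - 8]]) + (0)·det([[0, x + 12], [0, -25]]).

Evaluating gives χ_A(x) = x^3 + 6x^2 + 12x + 8 = (x + 2)^3.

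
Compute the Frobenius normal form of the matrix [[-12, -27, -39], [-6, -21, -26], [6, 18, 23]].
The invariant factors of A (the non-unit diagonal entries of the Smith normal form of xI - A over ℚ[x]) are x + 3, (x + 3)(x + 4), each dividing the next. The characteristic polynomial is their product, (x + 3)^2(x + 4).

The rational canonical form is the block-diagonal matrix of companion matrices C(f_i):
R = [[-3, 0, 0], [0, 0, -12], [0, 1, -7]].

R = [[-3, 0, 0], [0, 0, -12], [0, 1, -7]]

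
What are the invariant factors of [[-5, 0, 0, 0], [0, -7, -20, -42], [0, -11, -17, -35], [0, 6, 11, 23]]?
The Jordan structure of A has elementary divisors (x + 5), (x + 5), (x - 2)^2. Arranging the block sizes at each eigenvalue in decreasing order and taking row products gives the invariant factors.

Invariant factors (smallest first, each dividing the next): x + 5, (x - 2)^2(x + 5).

Check: the last factor (x - 2)^2(x + 5) is the minimal polynomial, and the product (x - 2)^2(x + 5)^2 is the characteristic polynomial.

x + 5, (x - 2)^2(x + 5)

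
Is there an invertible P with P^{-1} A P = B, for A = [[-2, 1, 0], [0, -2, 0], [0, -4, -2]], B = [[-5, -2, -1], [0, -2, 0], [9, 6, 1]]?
Two matrices over a field are similar if and only if they have the same invariant factors.

Both A and B have characteristic polynomial (x + 2)^3 and minimal polynomial (x + 2)^2. Computing further, both have invariant factors x + 2, (x + 2)^2. Hence A and B are similar.

Yes.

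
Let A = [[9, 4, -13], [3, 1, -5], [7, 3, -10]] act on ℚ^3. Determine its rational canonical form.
The invariant factors of A (the non-unit diagonal entries of the Smith normal form of xI - A over ℚ[x]) are x^3 + 3x + 1, each dividing the next. The characteristic polynomial is their product, x^3 + 3x + 1.

The rational canonical form is the block-diagonal matrix of companion matrices C(f_i):
R = [[0, 0, -1], [1, 0, -3], [0, 1, 0]].

Note the characteristic polynomial does not split into linear factors over ℚ, so A has no Jordan form over ℚ; the rational canonical form exists over any field.

R = [[0, 0, -1], [1, 0, -3], [0, 1, 0]]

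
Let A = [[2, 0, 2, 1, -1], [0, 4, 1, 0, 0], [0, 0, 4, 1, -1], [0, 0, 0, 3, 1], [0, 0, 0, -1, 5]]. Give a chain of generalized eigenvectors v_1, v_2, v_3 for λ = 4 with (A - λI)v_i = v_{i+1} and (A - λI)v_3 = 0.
We seek v_1 ∈ ker((A - 4I)^3) \ ker((A - 4I)^2), then set v_{i+1} = (A - 4I) v_i.

One such chain is v_1 = [[0, -1, 0, 2, 1]]^T, v_2 = [[1, 0, 1, -1, -1]]^T, v_3 = [[0, 1, 0, 0, 0]]^T. Check: (A - 4I) v_3 = [[0, 0, 0, 0, 0]]^T = 0.

v_1 = [[0, -1, 0, 2, 1]]^T, v_2 = [[1, 0, 1, -1, -1]]^T, v_3 = [[0, 1, 0, 0, 0]]^T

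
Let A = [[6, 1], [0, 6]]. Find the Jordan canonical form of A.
J = [[6, 1], [0, 6]]

The characteristic polynomial is det(xI - A) = (x - 6)^2, so the eigenvalues are 6 (algebraic multiplicity 2).

For λ = 6: rank(A - 6I) = 1, rank((A - 6I)^2) = 0. The eigenspace has dimension 2 - 1 = 1, so there is 1 Jordan block; the rank sequence gives block sizes [2].

Assembling the blocks gives the Jordan form J above.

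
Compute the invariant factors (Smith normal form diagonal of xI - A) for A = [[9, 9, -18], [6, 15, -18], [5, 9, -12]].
(x - 6)(x - 3)^2

The Jordan structure of A has elementary divisors (x - 3)^2, (x - 6). Arranging the block sizes at each eigenvalue in decreasing order and taking row products gives the invariant factors.

Invariant factors (smallest first, each dividing the next): (x - 6)(x - 3)^2.

Check: the last factor (x - 6)(x - 3)^2 is the minimal polynomial, and the product (x - 6)(x - 3)^2 is the characteristic polynomial.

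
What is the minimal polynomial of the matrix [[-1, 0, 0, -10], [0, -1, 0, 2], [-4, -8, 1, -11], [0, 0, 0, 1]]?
The characteristic polynomial factors as (x - 1)^2(x + 1)^2. The minimal polynomial is ∏(x - λ)^{k_λ} where k_λ is the size of the largest Jordan block at λ.

For λ = -1: rank(A + I) = 2, and the largest Jordan block has size 1 (the smallest k with rank((A + I)^k) = rank((A + I)^(k+1))).
For λ = 1: rank(A - I) = 3, and the largest Jordan block has size 2 (the smallest k with rank((A - I)^k) = rank((A - I)^(k+1))).

So m_A(x) = (x - 1)^2(x + 1).

m_A(x) = (x - 1)^2(x + 1)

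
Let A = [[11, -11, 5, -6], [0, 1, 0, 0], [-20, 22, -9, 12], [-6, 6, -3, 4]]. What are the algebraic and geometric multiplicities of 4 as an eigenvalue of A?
algebraic multiplicity 1, geometric multiplicity 1

The characteristic polynomial is (x - 4)(x - 1)^3, so the factor x - 4 appears with exponent 1: the algebraic multiplicity is 1.

rank(A - 4I) = 3, so the eigenspace has dimension 4 - 3 = 1: the geometric multiplicity is 1.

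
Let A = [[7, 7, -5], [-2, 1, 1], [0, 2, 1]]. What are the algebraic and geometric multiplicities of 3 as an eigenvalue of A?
algebraic multiplicity 3, geometric multiplicity 1

The characteristic polynomial is (x - 3)^3, so the factor x - 3 appears with exponent 3: the algebraic multiplicity is 3.

rank(A - 3I) = 2, so the eigenspace has dimension 3 - 2 = 1: the geometric multiplicity is 1.

Since 1 < 3, A is not diagonalizable.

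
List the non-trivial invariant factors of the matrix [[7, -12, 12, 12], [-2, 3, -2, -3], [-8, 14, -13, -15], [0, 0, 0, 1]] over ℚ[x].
The Jordan structure of A has elementary divisors (x + 5), (x - 1)^2, (x - 1). Arranging the block sizes at each eigenvalue in decreasing order and taking row products gives the invariant factors.

Invariant factors (smallest first, each dividing the next): x - 1, (x - 1)^2(x + 5).

Check: the last factor (x - 1)^2(x + 5) is the minimal polynomial, and the product (x - 1)^3(x + 5) is the characteristic polynomial.

x - 1, (x - 1)^2(x + 5)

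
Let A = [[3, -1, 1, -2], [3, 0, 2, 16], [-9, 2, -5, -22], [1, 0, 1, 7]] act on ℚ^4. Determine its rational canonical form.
The invariant factors of A (the non-unit diagonal entries of the Smith normal form of xI - A over ℚ[x]) are (x - 5)(x^3 + 3x - 1), each dividing the next. The characteristic polynomial is their product, (x - 5)(x^3 + 3x - 1).

The rational canonical form is the block-diagonal matrix of companion matrices C(f_i):
R = [[0, 0, 0, -5], [1, 0, 0, 16], [0, 1, 0, -3], [0, 0, 1, 5]].

Note the characteristic polynomial does not split into linear factors over ℚ, so A has no Jordan form over ℚ; the rational canonical form exists over any field.

R = [[0, 0, 0, -5], [1, 0, 0, 16], [0, 1, 0, -3], [0, 0, 1, 5]]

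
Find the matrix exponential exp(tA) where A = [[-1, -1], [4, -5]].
e^{tA} = [[(2*t + 1)*e^{-3*t}, -t*e^{-3*t}], [4*t*e^{-3*t}, (1 - 2*t)*e^{-3*t}]]

A has Jordan form J = [[-3, 1], [0, -3]] with A = PJP^{-1}, so e^{tA} = P e^{tJ} P^{-1}.

For a Jordan block J_k(λ), e^{tJ_k(λ)} = e^{λt} · (I + tN + t^2 N^2/2! + ... + t^{k-1} N^{k-1}/(k-1)!) where N is the nilpotent superdiagonal part.

Assembling the blocks and conjugating back gives the entries of e^{tA} as shown above.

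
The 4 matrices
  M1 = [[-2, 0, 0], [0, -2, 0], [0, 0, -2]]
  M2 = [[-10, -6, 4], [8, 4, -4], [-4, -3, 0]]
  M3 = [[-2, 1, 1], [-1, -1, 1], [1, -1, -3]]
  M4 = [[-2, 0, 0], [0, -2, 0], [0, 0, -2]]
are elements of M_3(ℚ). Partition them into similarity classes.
3 classes: {M1, M4}, {M2}, {M3}

Characteristic polynomials: χ_{M1} = (x + 2)^3, χ_{M2} = (x + 2)^3, χ_{M3} = (x + 2)^3, χ_{M4} = (x + 2)^3.

{M1, M4}: invariant factors x + 2, x + 2, x + 2.

{M2}: invariant factors x + 2, (x + 2)^2.

{M3}: invariant factors (x + 2)^3.

Matrices are similar if and only if their invariant-factor lists agree; the partition into similarity classes is {M1, M4}, {M2}, {M3}.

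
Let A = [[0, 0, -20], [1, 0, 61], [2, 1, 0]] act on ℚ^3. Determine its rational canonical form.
R = [[0, 0, -20], [1, 0, 21], [0, 1, 0]]

The invariant factors of A (the non-unit diagonal entries of the Smith normal form of xI - A over ℚ[x]) are (x - 4)(x - 1)(x + 5), each dividing the next. The characteristic polynomial is their product, (x - 4)(x - 1)(x + 5).

The rational canonical form is the block-diagonal matrix of companion matrices C(f_i):
R = [[0, 0, -20], [1, 0, 21], [0, 1, 0]].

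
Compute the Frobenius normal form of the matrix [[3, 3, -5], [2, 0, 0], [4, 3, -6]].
R = [[0, 0, 6], [1, 0, 4], [0, 1, -3]]

The invariant factors of A (the non-unit diagonal entries of the Smith normal form of xI - A over ℚ[x]) are (x + 1)(x^2 + 2x - 6), each dividing the next. The characteristic polynomial is their product, (x + 1)(x^2 + 2x - 6).

The rational canonical form is the block-diagonal matrix of companion matrices C(f_i):
R = [[0, 0, 6], [1, 0, 4], [0, 1, -3]].

Note the characteristic polynomial does not split into linear factors over ℚ, so A has no Jordan form over ℚ; the rational canonical form exists over any field.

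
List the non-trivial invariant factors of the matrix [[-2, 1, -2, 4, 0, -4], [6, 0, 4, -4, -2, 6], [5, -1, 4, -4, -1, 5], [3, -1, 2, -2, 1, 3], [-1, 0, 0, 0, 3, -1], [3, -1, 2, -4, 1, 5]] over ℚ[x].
The Jordan structure of A has elementary divisors x^2, (x - 2)^2, (x - 2), (x - 2). Arranging the block sizes at each eigenvalue in decreasing order and taking row products gives the invariant factors.

Invariant factors (smallest first, each dividing the next): x - 2, x - 2, x^2(x - 2)^2.

Check: the last factor x^2(x - 2)^2 is the minimal polynomial, and the product x^2(x - 2)^4 is the characteristic polynomial.

x - 2, x - 2, x^2(x - 2)^2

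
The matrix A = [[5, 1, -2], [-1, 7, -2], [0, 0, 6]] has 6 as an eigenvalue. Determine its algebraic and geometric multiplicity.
The characteristic polynomial is (x - 6)^3, so the factor x - 6 appears with exponent 3: the algebraic multiplicity is 3.

rank(A - 6I) = 1, so the eigenspace has dimension 3 - 1 = 2: the geometric multiplicity is 2.

Since 2 < 3, A is not diagonalizable.

algebraic multiplicity 3, geometric multiplicity 2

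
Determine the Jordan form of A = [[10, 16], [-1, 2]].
The characteristic polynomial is det(xI - A) = (x - 6)^2, so the eigenvalues are 6 (algebraic multiplicity 2).

For λ = 6: rank(A - 6I) = 1, rank((A - 6I)^2) = 0. The eigenspace has dimension 2 - 1 = 1, so there is 1 Jordan block; the rank sequence gives block sizes [2].

Assembling the blocks gives the Jordan form J above.

J = [[6, 1], [0, 6]]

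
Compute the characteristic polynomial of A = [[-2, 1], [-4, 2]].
χ_A(x) = x^2

xI - A = [[x + 2, -1], [4, x - 2]].

Expanding det(xI - A) along the first row:
det(xI - A) = + (x + 2)·det([[x - 2]]) - (-1)·det([[4]]).

Evaluating gives χ_A(x) = x^2.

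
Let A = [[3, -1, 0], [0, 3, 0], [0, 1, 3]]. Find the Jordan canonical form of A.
J = [[3, 1, 0], [0, 3, 0], [0, 0, 3]]

The characteristic polynomial is det(xI - A) = (x - 3)^3, so the eigenvalues are 3 (algebraic multiplicity 3).

For λ = 3: rank(A - 3I) = 1, rank((A - 3I)^2) = 0. The eigenspace has dimension 3 - 1 = 2, so there are 2 Jordan blocks; the rank sequence gives block sizes [2, 1].

Assembling the blocks gives the Jordan form J above.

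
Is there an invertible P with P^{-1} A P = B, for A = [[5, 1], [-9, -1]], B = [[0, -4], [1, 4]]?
Two matrices over a field are similar if and only if they have the same invariant factors.

Both A and B have characteristic polynomial (x - 2)^2 and minimal polynomial (x - 2)^2. Computing further, both have invariant factors (x - 2)^2. Hence A and B are similar.

Yes.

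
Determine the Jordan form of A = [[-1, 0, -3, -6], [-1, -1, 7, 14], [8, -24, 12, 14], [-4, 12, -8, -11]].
J = [[-4, 0, 0, 0], [0, -1, 1, 0], [0, 0, -1, 0], [0, 0, 0, 5]]

The characteristic polynomial is det(xI - A) = (x - 5)(x + 1)^2(x + 4), so the eigenvalues are -4 (algebraic multiplicity 1), -1 (algebraic multiplicity 2), 5 (algebraic multiplicity 1).

For λ = -4: algebraic multiplicity 1 gives one 1×1 block.

For λ = -1: rank(A + I) = 3, rank((A + I)^2) = 2. The eigenspace has dimension 4 - 3 = 1, so there is 1 Jordan block; the rank sequence gives block sizes [2].

For λ = 5: algebraic multiplicity 1 gives one 1×1 block.

Assembling the blocks gives the Jordan form J above.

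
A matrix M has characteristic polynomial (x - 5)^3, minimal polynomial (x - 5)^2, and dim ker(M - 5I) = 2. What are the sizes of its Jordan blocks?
λ = 5: algebraic multiplicity 3 (exponent in χ_M), largest block size 2 (exponent in m_M), 2 blocks (geometric multiplicity). These force block sizes [2, 1].

Jordan blocks: (5, 2), (5, 1)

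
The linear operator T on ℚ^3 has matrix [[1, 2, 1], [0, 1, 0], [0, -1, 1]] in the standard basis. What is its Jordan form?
The characteristic polynomial is det(xI - A) = (x - 1)^3, so the eigenvalues are 1 (algebraic multiplicity 3).

For λ = 1: rank(A - I) = 2, rank((A - I)^2) = 1, rank((A - I)^3) = 0. The eigenspace has dimension 3 - 2 = 1, so there is 1 Jordan block; the rank sequence gives block sizes [3].

Assembling the blocks gives the Jordan form J above.

J = [[1, 1, 0], [0, 1, 1], [0, 0, 1]]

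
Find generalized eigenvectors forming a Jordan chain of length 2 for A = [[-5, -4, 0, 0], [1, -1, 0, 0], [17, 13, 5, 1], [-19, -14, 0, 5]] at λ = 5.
We seek v_1 ∈ ker((A - 5I)^2) \ ker(A - 5I), then set v_{i+1} = (A - 5I) v_i.

One such chain is v_1 = [[0, 0, -1, 1]]^T, v_2 = [[0, 0, 1, 0]]^T. Check: (A - 5I) v_2 = [[0, 0, 0, 0]]^T = 0.

v_1 = [[0, 0, -1, 1]]^T, v_2 = [[0, 0, 1, 0]]^T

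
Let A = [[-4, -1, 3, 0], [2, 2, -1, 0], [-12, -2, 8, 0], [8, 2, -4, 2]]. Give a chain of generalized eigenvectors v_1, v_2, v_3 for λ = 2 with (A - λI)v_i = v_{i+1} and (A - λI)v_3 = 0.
We seek v_1 ∈ ker((A - 2I)^3) \ ker((A - 2I)^2), then set v_{i+1} = (A - 2I) v_i.

One such chain is v_1 = [[2, 0, 3, -3]]^T, v_2 = [[-3, 1, -6, 4]]^T, v_3 = [[-1, 0, -2, 2]]^T. Check: (A - 2I) v_3 = [[0, 0, 0, 0]]^T = 0.

v_1 = [[2, 0, 3, -3]]^T, v_2 = [[-3, 1, -6, 4]]^T, v_3 = [[-1, 0, -2, 2]]^T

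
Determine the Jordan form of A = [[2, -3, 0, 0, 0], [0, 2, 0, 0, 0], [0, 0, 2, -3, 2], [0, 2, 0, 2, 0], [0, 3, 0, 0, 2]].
J = [[2, 1, 0, 0, 0], [0, 2, 0, 0, 0], [0, 0, 2, 1, 0], [0, 0, 0, 2, 0], [0, 0, 0, 0, 2]]

The characteristic polynomial is det(xI - A) = (x - 2)^5, so the eigenvalues are 2 (algebraic multiplicity 5).

For λ = 2: rank(A - 2I) = 2, rank((A - 2I)^2) = 0. The eigenspace has dimension 5 - 2 = 3, so there are 3 Jordan blocks; the rank sequence gives block sizes [2, 2, 1].

Assembling the blocks gives the Jordan form J above.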